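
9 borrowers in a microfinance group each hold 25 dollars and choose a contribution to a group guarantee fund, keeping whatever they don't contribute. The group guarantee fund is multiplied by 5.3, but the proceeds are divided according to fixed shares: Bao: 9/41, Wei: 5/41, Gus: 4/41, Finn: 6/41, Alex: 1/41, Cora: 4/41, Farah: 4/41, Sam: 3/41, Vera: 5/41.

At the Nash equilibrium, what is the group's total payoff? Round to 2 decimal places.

Player j's private return per contributed unit is 5.3 × (j's share). Contributing is weakly dominant for j when that share is at least 1/5.3 = 0.1887, and contributing 0 is dominant otherwise.
Only Bao (9/41) clears that bar, contributing 25; the remaining 8 contribute 0. Total contributed: 25.
The group guarantee fund pays out 5.3 × 25 = 132.50 in total (split across the unequal shares, but the aggregate is all that matters for the group sum).
The 8 free-riders keep 25 each, adding 200. Group total = 200 + 132.50 = 332.50.

332.50 dollars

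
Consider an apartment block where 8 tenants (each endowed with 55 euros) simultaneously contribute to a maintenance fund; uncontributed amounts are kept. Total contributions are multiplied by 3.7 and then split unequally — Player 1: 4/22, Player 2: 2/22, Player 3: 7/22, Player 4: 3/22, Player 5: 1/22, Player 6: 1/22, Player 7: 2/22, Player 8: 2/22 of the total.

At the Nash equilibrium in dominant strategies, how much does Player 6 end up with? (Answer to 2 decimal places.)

Player j's private return per contributed unit is 3.7 × (j's share). Contributing is weakly dominant for j when that share is at least 1/3.7 = 0.2703, and contributing 0 is dominant otherwise.
Only Player 3 (7/22) clears that bar, contributing 55; the remaining 7 contribute 0. Total contributed: 55.
Player 6 keeps 55 and receives 3.7 × 55 × 1/22 = 9.25 from the maintenance fund, for a payoff of 64.25.

64.25 euros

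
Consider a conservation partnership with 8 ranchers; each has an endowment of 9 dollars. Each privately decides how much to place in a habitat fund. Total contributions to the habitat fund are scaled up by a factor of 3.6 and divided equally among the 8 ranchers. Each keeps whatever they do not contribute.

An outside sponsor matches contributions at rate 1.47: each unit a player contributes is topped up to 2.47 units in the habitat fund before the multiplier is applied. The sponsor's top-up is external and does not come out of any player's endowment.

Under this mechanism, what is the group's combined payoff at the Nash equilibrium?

640.22 dollars

Under the mechanism each unit contributed yields 3.6 × 2.47 / 8 = 1.1115 back to its contributor per unit of net cost, which exceeds 1, making full contribution the dominant choice for everyone.
At the Nash equilibrium everyone contributes 9. Group total payoff = 3.6 × 2.47 × 72 = 640.22.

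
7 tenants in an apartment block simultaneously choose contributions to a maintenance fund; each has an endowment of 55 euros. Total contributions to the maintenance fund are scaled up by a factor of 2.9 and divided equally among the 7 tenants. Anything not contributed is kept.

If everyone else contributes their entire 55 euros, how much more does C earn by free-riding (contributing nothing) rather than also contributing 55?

Switching from a contribution of 55 to 0 lets C keep an extra 55 euros, but lowers the maintenance fund by 55, which costs C their own share of that drop: 2.9/7 × 55 = 22.79.
Net gain = 55 − 22.79 = 32.21. The private return per contributed unit (0.4143) is below 1, so free-riding is indeed the best response regardless of what the others do.

32.21 euros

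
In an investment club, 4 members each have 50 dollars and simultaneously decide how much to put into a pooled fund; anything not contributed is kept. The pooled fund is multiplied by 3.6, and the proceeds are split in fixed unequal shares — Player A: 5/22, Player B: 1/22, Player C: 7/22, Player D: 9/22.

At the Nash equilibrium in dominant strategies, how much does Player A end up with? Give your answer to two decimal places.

Each unit j contributes comes back to j as 3.6 × (j's share), so j prefers to contribute only if that share exceeds 1/3.6 = 0.2778; otherwise keeping the unit dominates.
The shares above 0.2778 belong to Player C and Player D, contributing 50 each; the remaining 2 contribute 0. Total contributed: 100.
Player A keeps 50 and receives 3.6 × 100 × 5/22 = 81.82 from the pooled fund, for a payoff of 131.82.

131.82 dollars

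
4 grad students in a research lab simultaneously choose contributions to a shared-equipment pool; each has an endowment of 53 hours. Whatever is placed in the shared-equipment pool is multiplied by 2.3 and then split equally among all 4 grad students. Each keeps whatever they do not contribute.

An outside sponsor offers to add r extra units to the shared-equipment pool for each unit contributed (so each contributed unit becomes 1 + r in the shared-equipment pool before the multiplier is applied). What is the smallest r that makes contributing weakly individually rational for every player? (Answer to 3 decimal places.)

With matching at rate r, one contributed unit becomes (1 + r) in the shared-equipment pool and returns 2.3 × (1 + r) / 4 to the contributor.
Setting this equal to 1: 1 + r = 4/2.3 = 1.7391.
So the minimum matching rate is r = 1.7391 − 1 = 0.739.

0.739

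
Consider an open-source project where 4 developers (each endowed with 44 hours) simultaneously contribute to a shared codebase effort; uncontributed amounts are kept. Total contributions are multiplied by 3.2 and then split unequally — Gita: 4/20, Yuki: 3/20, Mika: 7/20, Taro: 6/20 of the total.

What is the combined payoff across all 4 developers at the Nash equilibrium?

272.80 hours

Player j's private return per contributed unit is 3.2 × (j's share). Contributing is weakly dominant for j when that share is at least 1/3.2 = 0.3125, and contributing 0 is dominant otherwise.
Only Mika (7/20) clears that bar, contributing 44; the remaining 3 contribute 0. Total contributed: 44.
The shared codebase effort pays out 3.2 × 44 = 140.80 in total (split across the unequal shares, but the aggregate is all that matters for the group sum).
The 3 free-riders keep 44 each, adding 132. Group total = 132 + 140.80 = 272.80.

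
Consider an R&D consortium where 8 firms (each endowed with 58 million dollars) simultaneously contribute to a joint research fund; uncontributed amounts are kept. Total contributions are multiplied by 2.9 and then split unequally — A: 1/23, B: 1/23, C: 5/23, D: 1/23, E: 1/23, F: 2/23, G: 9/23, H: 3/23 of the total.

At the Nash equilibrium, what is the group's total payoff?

574.20 million dollars

Player j's private return per contributed unit is 2.9 × (j's share). Contributing is weakly dominant for j when that share is at least 1/2.9 = 0.3448, and contributing 0 is dominant otherwise.
The only share above 0.3448 is G's 9/23, contributing 58; the remaining 7 contribute 0. Total contributed: 58.
The joint research fund pays out 2.9 × 58 = 168.20 in total (split across the unequal shares, but the aggregate is all that matters for the group sum).
The 7 free-riders keep 58 each, adding 406. Group total = 406 + 168.20 = 574.20.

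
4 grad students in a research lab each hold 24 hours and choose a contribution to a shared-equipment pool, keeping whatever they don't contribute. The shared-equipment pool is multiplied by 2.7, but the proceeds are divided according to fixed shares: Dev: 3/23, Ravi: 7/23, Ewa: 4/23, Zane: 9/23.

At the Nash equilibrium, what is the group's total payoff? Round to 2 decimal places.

136.80 hours

For player j, contributing a unit is worthwhile iff 2.7 × (j's share) ≥ 1, i.e. iff j's share is at least 0.3704.
The only share above 0.3704 is Zane's 9/23, contributing 24; the remaining 3 contribute 0. Total contributed: 24.
The shared-equipment pool pays out 2.7 × 24 = 64.80 in total (split across the unequal shares, but the aggregate is all that matters for the group sum).
The 3 free-riders keep 24 each, adding 72. Group total = 72 + 64.80 = 136.80.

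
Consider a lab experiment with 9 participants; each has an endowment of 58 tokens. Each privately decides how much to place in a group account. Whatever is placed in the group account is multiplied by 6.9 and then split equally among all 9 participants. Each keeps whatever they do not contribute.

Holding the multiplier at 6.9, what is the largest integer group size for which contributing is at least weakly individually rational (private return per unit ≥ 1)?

6

Private return per unit is 6.9/(group size), which is ≥ 1 whenever the group size is ≤ 6.9.
The largest such integer is 6.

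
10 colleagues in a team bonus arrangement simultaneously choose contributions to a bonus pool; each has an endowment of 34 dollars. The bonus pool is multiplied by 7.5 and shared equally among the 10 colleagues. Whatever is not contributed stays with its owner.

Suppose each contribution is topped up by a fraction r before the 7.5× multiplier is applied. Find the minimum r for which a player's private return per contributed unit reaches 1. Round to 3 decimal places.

With matching at rate r, one contributed unit becomes (1 + r) in the bonus pool and returns 7.5 × (1 + r) / 10 to the contributor.
Setting this equal to 1: 1 + r = 10/7.5 = 1.3333.
So the minimum matching rate is r = 1.3333 − 1 = 0.333.

0.333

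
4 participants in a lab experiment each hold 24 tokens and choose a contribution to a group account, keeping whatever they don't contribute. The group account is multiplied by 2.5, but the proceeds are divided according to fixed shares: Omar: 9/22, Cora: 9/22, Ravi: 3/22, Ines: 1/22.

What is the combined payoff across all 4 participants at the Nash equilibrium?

Each unit j contributes comes back to j as 2.5 × (j's share), so j prefers to contribute only if that share exceeds 1/2.5 = 0.4000; otherwise keeping the unit dominates.
Omar and Cora are above the threshold, contributing 24 each; the remaining 2 contribute 0. Total contributed: 48.
The group account pays out 2.5 × 48 = 120.00 in total (split across the unequal shares, but the aggregate is all that matters for the group sum).
The 2 free-riders keep 24 each, adding 48. Group total = 48 + 120.00 = 168.00.

168.00 tokens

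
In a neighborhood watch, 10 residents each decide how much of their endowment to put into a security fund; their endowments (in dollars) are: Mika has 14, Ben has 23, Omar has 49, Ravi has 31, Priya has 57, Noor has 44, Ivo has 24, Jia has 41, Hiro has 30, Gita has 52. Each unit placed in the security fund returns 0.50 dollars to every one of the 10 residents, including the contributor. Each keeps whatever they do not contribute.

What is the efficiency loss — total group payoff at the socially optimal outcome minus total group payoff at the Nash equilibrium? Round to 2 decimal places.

The private return per contributed unit is 0.50 < 1 for everyone, so the Nash equilibrium is zero contribution and the group total is Σ E_j = 14 + 23 + 49 + 31 + 57 + 44 + 24 + 41 + 30 + 52 = 365.
Each contributed unit returns 5.000 to the group, so the social optimum is full contribution by everyone: group total = 5.000 × 365 = 1825.00.
Efficiency loss = (5.000 − 1) × 365 = 1460.00.

1460.00 dollars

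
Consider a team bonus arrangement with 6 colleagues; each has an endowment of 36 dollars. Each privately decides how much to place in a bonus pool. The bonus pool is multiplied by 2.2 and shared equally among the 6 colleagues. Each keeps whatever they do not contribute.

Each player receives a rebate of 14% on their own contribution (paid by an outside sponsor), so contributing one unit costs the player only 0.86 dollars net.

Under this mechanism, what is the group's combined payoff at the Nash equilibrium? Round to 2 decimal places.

The effective private return is (2.2/6) / 0.86 = 0.4264, which is still under 1, so the mechanism doesn't change anyone's dominant strategy: zero contribution.
At the Nash equilibrium no one contributes; group total payoff = 6 × 36 = 216.

216.00 dollars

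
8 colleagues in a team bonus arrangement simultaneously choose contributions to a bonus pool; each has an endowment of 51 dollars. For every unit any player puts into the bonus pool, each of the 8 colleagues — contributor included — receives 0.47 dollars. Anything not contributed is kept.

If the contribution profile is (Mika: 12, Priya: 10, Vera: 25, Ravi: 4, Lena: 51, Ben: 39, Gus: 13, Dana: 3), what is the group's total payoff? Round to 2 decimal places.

Total contributed: 12 + 10 + 25 + 4 + 51 + 39 + 13 + 3 = 157; total kept: 8 × 51 − 157 = 251.
The bonus pool pays out 0.47 × 8 × 157 = 590.32 in aggregate.
Group total = 251 + 590.32 = 841.32.

841.32 dollars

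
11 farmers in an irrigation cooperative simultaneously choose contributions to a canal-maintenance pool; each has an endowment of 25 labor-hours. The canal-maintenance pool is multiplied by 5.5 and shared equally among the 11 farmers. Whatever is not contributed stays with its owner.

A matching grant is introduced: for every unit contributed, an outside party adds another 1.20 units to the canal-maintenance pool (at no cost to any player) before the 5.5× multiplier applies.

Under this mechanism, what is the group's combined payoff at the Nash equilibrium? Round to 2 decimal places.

3327.50 labor-hours

Under the mechanism each unit contributed yields 5.5 × 2.20 / 11 = 1.1000 back to its contributor per unit of net cost, which exceeds 1, making full contribution the dominant choice for everyone.
So the Nash equilibrium is full contribution by all 11; the group earns 5.5 × 2.20 × 275 = 3327.50.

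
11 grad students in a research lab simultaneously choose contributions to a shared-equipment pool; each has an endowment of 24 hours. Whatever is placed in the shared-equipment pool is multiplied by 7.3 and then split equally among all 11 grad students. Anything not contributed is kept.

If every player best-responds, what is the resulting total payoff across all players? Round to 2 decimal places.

264.00 hours

Each contributed unit returns 7.3/11 = 0.6636 to its contributor — below 1 — so contributing 0 is dominant for every player. At the Nash equilibrium everyone keeps their 24, and the group total is 11 × 24 = 264.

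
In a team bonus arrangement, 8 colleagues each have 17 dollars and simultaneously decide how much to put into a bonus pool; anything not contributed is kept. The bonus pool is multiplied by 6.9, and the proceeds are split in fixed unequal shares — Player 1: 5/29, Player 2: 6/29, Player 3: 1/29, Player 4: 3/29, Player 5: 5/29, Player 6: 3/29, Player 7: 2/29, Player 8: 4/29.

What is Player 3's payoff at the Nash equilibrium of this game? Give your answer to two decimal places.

29.13 dollars

A player with share s gets back 6.9·s per unit contributed, so full contribution is dominant for anyone with s > 1/6.9 = 0.1449 and zero contribution is dominant for anyone below.
Player 1, Player 2 and Player 5 are above the threshold, contributing 17 each; the remaining 5 contribute 0. Total contributed: 51.
Player 3 keeps 17 and receives 6.9 × 51 × 1/29 = 12.13 from the bonus pool, for a payoff of 29.13.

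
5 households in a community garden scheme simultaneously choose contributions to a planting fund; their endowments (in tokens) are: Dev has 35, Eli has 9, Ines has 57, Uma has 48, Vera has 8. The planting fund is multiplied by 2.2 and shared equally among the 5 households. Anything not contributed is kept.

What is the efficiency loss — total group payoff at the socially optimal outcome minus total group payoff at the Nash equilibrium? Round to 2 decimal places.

188.40 tokens

The private return per contributed unit is 2.2/5 = 0.4400 < 1 for every player regardless of endowment, so the Nash equilibrium is zero contribution and the group total is Σ E_j = 35 + 9 + 57 + 48 + 8 = 157.
Each contributed unit returns 2.200 to the group, so the social optimum is full contribution by everyone: group total = 2.200 × 157 = 345.40.
Efficiency loss = (2.200 − 1) × 157 = 188.40.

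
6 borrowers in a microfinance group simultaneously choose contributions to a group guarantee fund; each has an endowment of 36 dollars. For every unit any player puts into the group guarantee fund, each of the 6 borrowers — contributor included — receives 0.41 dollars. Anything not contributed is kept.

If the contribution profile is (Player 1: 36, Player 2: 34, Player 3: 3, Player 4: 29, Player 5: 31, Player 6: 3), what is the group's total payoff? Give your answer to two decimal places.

414.56 dollars

Total contributed: 36 + 34 + 3 + 29 + 31 + 3 = 136; total kept: 6 × 36 − 136 = 80.
The group guarantee fund pays out 0.41 × 6 × 136 = 334.56 in aggregate.
Group total = 80 + 334.56 = 414.56.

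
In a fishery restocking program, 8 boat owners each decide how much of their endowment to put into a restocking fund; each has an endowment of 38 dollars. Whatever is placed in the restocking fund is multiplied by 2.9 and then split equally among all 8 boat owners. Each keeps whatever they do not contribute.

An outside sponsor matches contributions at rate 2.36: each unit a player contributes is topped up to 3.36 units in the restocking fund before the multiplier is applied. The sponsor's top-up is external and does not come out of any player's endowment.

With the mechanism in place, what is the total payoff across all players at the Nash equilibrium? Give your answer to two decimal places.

2962.18 dollars

The effective private return per unit is now 2.9 × 3.36 / 8 = 1.2180 > 1, so every player's dominant strategy flips to full contribution.
So the Nash equilibrium is full contribution by all 8; the group earns 2.9 × 3.36 × 304 = 2962.18.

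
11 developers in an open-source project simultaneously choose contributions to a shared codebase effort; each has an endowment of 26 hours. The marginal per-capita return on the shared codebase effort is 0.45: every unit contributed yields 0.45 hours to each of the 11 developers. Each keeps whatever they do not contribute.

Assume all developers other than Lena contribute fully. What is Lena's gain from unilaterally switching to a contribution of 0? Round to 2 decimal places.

14.30 hours

Switching from a contribution of 26 to 0 lets Lena keep an extra 26 hours, but lowers the shared codebase effort by 26, which costs Lena their own share of that drop: 0.45 × 26 = 11.70.
Net gain = 26 − 11.70 = 14.30. The private return per contributed unit (0.45) is below 1, so free-riding is indeed the best response regardless of what the others do.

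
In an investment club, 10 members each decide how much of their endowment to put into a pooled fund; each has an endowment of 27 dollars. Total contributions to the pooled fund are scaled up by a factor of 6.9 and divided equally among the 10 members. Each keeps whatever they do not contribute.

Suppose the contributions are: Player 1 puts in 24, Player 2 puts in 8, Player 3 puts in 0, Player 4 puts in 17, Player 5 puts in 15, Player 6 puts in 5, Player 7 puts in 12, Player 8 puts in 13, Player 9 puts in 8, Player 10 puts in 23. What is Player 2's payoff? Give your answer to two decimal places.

Total contributed: 24 + 8 + 0 + 17 + 15 + 5 + 12 + 13 + 8 + 23 = 125.
Each receives 6.9 × 125 / 10 = 86.25 from the pooled fund.
Player 2 keeps 27 − 8 = 19, so Player 2's payoff is 19 + 86.25 = 105.25.

105.25 dollars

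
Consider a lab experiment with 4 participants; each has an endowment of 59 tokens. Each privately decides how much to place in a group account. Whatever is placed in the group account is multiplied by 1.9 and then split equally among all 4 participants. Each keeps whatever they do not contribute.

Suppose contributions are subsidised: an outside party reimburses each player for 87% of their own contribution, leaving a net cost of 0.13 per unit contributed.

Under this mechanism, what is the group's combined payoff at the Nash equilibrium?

With the mechanism, a contributed unit returns (1.9/4) / 0.13 = 3.6538 per unit of net cost to the contributor — now above 1 — so contributing fully is weakly dominant for every player.
So the Nash equilibrium is full contribution by all 4; the group earns 4 × (59 × 0.87 + 1.9 × 59) = 653.72.

653.72 tokens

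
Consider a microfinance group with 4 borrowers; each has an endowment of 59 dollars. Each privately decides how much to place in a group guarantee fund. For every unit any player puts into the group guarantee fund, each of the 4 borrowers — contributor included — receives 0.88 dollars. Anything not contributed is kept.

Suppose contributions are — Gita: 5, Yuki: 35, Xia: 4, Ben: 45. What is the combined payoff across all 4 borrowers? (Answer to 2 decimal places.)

460.28 dollars

Total contributed: 5 + 35 + 4 + 45 = 89; total kept: 4 × 59 − 89 = 147.
The group guarantee fund pays out 0.88 × 4 × 89 = 313.28 in aggregate.
Group total = 147 + 313.28 = 460.28.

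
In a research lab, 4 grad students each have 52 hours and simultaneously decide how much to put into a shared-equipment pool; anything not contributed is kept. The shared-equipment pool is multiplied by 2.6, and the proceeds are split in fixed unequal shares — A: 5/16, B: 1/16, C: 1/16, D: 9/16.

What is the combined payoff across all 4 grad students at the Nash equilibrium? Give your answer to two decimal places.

Player j's private return per contributed unit is 2.6 × (j's share). Contributing is weakly dominant for j when that share is at least 1/2.6 = 0.3846, and contributing 0 is dominant otherwise.
Only D (9/16) clears that bar, contributing 52; the remaining 3 contribute 0. Total contributed: 52.
The shared-equipment pool pays out 2.6 × 52 = 135.20 in total (split across the unequal shares, but the aggregate is all that matters for the group sum).
The 3 free-riders keep 52 each, adding 156. Group total = 156 + 135.20 = 291.20.

291.20 hours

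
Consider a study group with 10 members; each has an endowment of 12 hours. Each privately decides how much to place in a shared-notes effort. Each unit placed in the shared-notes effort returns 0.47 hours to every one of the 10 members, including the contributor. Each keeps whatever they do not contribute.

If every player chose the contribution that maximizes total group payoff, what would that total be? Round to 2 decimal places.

564.00 hours

Each contributed unit returns 4.700 to the group as a whole (0.47 to each of 10 players), which exceeds 1, so the social optimum is full contribution: group total = 4.700 × 120 = 564.00.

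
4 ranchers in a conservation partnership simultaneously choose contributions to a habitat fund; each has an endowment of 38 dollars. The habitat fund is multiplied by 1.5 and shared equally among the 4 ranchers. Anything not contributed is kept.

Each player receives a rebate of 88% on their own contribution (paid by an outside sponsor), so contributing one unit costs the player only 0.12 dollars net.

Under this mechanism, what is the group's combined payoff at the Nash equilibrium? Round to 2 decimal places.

With the mechanism, a contributed unit returns (1.5/4) / 0.12 = 3.1250 per unit of net cost to the contributor — now above 1 — so contributing fully is weakly dominant for every player.
So the Nash equilibrium is full contribution by all 4; the group earns 4 × (38 × 0.88 + 1.5 × 38) = 361.76.

361.76 dollars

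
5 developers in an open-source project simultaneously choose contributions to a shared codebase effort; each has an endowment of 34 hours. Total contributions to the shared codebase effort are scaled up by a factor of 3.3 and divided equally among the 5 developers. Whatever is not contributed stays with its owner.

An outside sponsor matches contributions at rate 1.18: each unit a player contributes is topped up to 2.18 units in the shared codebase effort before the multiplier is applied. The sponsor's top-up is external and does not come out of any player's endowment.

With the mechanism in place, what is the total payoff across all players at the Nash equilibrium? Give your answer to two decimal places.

1222.98 hours

With the mechanism, a contributed unit returns 3.3 × 2.18 / 5 = 1.4388 per unit of net cost to the contributor — now above 1 — so contributing fully is weakly dominant for every player.
So the Nash equilibrium is full contribution by all 5; the group earns 3.3 × 2.18 × 170 = 1222.98.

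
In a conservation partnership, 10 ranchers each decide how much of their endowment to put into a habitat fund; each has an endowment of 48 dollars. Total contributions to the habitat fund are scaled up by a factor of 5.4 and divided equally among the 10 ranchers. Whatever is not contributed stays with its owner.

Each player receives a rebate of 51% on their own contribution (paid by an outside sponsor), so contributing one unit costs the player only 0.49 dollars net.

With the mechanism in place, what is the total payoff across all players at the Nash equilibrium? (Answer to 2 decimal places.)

2836.80 dollars

Under the mechanism each unit contributed yields (5.4/10) / 0.49 = 1.1020 back to its contributor per unit of net cost, which exceeds 1, making full contribution the dominant choice for everyone.
So the Nash equilibrium is full contribution by all 10; the group earns 10 × (48 × 0.51 + 5.4 × 48) = 2836.80.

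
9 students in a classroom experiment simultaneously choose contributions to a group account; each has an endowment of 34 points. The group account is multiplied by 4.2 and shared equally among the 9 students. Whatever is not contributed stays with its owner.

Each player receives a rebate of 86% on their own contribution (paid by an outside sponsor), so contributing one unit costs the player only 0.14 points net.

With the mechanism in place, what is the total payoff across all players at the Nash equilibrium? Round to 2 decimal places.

1548.36 points

With the mechanism, a contributed unit returns (4.2/9) / 0.14 = 3.3333 per unit of net cost to the contributor — now above 1 — so contributing fully is weakly dominant for every player.
So the Nash equilibrium is full contribution by all 9; the group earns 9 × (34 × 0.86 + 4.2 × 34) = 1548.36.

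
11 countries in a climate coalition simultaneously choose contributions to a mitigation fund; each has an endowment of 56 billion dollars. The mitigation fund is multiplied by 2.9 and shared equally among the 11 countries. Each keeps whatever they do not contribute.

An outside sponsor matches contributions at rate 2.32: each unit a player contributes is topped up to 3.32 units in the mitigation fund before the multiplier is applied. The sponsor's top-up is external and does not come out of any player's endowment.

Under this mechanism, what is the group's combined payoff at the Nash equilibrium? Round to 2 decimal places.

616.00 billion dollars

The effective private return is 2.9 × 3.32 / 11 = 0.8753, which is still under 1, so the mechanism doesn't change anyone's dominant strategy: zero contribution.
At the Nash equilibrium no one contributes; group total payoff = 11 × 56 = 616.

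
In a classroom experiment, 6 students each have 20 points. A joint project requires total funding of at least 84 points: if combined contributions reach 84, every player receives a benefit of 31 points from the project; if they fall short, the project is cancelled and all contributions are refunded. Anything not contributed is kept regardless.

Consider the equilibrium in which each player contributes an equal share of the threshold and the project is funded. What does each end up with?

37 points

Equal share of the threshold: 84/6 = 14.
At this profile no one gains by cutting their contribution: any cut drops the total below 84, the project is cancelled, contributions are refunded, and the deviator ends with 20, which is less than 20 − 14 + 31 = 37. Contributing more than 14 just wastes the excess. So contributing exactly 14 is a best response.
Each player's payoff: 20 − 14 + 31 = 37.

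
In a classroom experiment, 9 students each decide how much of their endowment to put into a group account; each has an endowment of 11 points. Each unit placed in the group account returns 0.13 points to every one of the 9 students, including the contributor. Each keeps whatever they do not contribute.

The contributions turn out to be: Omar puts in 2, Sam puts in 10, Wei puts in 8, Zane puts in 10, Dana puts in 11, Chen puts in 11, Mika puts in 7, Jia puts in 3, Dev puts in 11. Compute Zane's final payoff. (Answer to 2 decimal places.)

10.49 points

Total contributed: 2 + 10 + 8 + 10 + 11 + 11 + 7 + 3 + 11 = 73.
Each receives 0.13 × 73 = 9.49 from the group account.
Zane keeps 11 − 10 = 1, so Zane's payoff is 1 + 9.49 = 10.49.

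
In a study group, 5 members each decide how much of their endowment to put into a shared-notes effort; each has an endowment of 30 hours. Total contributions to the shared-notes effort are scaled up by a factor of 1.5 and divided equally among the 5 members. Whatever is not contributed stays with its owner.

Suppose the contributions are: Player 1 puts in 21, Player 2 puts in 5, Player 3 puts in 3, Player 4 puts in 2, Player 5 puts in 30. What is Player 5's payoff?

Total contributed: 21 + 5 + 3 + 2 + 30 = 61.
Each receives 1.5 × 61 / 5 = 18.30 from the shared-notes effort.
Player 5 keeps 30 − 30 = 0, so Player 5's payoff is 0 + 18.30 = 18.30.

18.30 hours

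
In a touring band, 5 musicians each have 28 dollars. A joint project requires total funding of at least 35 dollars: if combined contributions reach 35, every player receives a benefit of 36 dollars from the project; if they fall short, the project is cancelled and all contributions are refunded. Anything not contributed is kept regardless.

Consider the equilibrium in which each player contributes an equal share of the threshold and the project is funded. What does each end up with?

57 dollars

Equal share of the threshold: 35/5 = 7.
At this profile no one gains by cutting their contribution: any cut drops the total below 35, the project is cancelled, contributions are refunded, and the deviator ends with 28, which is less than 28 − 7 + 36 = 57. Contributing more than 7 just wastes the excess. So contributing exactly 7 is a best response.
Each player's payoff: 28 − 7 + 36 = 57.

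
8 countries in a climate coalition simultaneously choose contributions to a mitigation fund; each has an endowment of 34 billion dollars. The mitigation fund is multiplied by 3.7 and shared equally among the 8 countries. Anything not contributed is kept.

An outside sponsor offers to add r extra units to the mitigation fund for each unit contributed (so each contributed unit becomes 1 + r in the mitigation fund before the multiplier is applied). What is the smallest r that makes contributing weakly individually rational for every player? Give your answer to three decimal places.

1.162

With matching at rate r, one contributed unit becomes (1 + r) in the mitigation fund and returns 3.7 × (1 + r) / 8 to the contributor.
Setting this equal to 1: 1 + r = 8/3.7 = 2.1622.
So the minimum matching rate is r = 2.1622 − 1 = 1.162.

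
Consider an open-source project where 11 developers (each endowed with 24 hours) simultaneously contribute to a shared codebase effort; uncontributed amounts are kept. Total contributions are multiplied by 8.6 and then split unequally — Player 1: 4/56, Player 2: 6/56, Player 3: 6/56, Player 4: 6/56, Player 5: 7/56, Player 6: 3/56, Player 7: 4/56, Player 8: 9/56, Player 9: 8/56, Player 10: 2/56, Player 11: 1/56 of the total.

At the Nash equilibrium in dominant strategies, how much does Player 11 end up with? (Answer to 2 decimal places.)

35.06 hours

Each unit j contributes comes back to j as 8.6 × (j's share), so j prefers to contribute only if that share exceeds 1/8.6 = 0.1163; otherwise keeping the unit dominates.
Player 5, Player 8 and Player 9 clear that bar, contributing 24 each; the remaining 8 contribute 0. Total contributed: 72.
Player 11 keeps 24 and receives 8.6 × 72 × 1/56 = 11.06 from the shared codebase effort, for a payoff of 35.06.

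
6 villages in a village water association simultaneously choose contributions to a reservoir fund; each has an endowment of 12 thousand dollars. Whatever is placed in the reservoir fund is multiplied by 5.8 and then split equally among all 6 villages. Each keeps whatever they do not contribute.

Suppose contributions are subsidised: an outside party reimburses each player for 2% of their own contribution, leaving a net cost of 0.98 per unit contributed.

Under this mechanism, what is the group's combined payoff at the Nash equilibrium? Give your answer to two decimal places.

Even with the mechanism, each unit contributed returns only (5.8/6) / 0.98 = 0.9864 per unit of net cost, so contributing nothing is still dominant.
At the Nash equilibrium no one contributes; group total payoff = 6 × 12 = 72.

72.00 thousand dollars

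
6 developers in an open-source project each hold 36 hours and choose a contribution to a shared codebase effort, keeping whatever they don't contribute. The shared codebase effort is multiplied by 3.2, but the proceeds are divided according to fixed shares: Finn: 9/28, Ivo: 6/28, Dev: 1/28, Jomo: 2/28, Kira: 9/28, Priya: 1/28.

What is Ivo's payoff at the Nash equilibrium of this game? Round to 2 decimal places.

Player j's private return per contributed unit is 3.2 × (j's share). Contributing is weakly dominant for j when that share is at least 1/3.2 = 0.3125, and contributing 0 is dominant otherwise.
Finn and Kira clear that bar, contributing 36 each; the remaining 4 contribute 0. Total contributed: 72.
Ivo keeps 36 and receives 3.2 × 72 × 6/28 = 49.37 from the shared codebase effort, for a payoff of 85.37.

85.37 hours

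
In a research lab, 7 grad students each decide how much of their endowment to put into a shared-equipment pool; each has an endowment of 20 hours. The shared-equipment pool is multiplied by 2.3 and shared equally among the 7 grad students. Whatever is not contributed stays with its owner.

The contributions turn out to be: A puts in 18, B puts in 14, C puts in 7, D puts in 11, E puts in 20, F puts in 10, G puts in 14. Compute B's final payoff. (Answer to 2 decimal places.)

Total contributed: 18 + 14 + 7 + 11 + 20 + 10 + 14 = 94.
Each receives 2.3 × 94 / 7 = 30.89 from the shared-equipment pool.
B keeps 20 − 14 = 6, so B's payoff is 6 + 30.89 = 36.89.

36.89 hours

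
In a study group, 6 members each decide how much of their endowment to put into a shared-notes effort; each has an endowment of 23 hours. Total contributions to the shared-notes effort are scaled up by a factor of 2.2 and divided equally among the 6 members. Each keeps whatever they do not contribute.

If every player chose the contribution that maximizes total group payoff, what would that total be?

303.60 hours

Each contributed unit returns 2.200 to the group as a whole (0.3667 to each of 6 players), which exceeds 1, so the social optimum is full contribution: group total = 2.200 × 138 = 303.60.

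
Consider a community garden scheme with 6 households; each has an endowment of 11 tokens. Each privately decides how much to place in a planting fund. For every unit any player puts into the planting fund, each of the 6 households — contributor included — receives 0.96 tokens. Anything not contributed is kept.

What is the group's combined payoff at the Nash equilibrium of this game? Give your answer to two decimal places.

66.00 tokens

The private return per contributed unit is 0.96 < 1, so contributing 0 is dominant for every player. At the Nash equilibrium everyone keeps their 11, and the group total is 6 × 11 = 66.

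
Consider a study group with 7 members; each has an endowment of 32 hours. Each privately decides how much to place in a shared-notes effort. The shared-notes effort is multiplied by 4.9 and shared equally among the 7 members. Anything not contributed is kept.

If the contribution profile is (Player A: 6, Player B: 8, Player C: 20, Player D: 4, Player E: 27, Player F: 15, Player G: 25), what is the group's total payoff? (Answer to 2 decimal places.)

Total contributed: 6 + 8 + 20 + 4 + 27 + 15 + 25 = 105; total kept: 7 × 32 − 105 = 119.
The shared-notes effort pays out 4.9 × 105 = 514.50 in aggregate.
Group total = 119 + 514.50 = 633.50.

633.50 hours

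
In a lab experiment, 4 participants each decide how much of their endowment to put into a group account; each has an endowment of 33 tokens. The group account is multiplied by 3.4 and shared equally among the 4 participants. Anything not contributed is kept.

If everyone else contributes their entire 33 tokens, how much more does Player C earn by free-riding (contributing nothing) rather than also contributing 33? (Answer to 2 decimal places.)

Switching from a contribution of 33 to 0 lets Player C keep an extra 33 tokens, but lowers the group account by 33, which costs Player C their own share of that drop: 3.4/4 × 33 = 28.05.
Net gain = 33 − 28.05 = 4.95. The private return per contributed unit (0.8500) is below 1, so free-riding is indeed the best response regardless of what the others do.

4.95 tokens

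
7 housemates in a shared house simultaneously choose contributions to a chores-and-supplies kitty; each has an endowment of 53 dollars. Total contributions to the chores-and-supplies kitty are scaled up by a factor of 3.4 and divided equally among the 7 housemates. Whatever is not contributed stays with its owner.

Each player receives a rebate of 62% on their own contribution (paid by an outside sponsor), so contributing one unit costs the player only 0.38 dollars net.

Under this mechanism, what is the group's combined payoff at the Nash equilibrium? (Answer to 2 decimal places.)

1491.42 dollars

With the mechanism, a contributed unit returns (3.4/7) / 0.38 = 1.2782 per unit of net cost to the contributor — now above 1 — so contributing fully is weakly dominant for every player.
So the Nash equilibrium is full contribution by all 7; the group earns 7 × (53 × 0.62 + 3.4 × 53) = 1491.42.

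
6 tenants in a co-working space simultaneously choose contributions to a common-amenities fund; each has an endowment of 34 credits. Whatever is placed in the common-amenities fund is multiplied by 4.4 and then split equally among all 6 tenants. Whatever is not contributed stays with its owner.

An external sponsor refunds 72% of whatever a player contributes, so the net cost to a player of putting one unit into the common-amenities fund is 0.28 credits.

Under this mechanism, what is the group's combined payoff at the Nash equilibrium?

1044.48 credits

Under the mechanism each unit contributed yields (4.4/6) / 0.28 = 2.6190 back to its contributor per unit of net cost, which exceeds 1, making full contribution the dominant choice for everyone.
At the Nash equilibrium everyone contributes 34. Group total payoff = 6 × (34 × 0.72 + 4.4 × 34) = 1044.48.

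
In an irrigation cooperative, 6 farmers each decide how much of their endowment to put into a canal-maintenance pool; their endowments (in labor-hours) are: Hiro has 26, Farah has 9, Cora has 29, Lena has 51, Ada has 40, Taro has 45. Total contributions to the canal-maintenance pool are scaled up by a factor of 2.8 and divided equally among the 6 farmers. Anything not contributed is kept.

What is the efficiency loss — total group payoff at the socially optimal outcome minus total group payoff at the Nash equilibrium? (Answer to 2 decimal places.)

The private return per contributed unit is 2.8/6 = 0.4667 < 1 for every player regardless of endowment, so the Nash equilibrium is zero contribution and the group total is Σ E_j = 26 + 9 + 29 + 51 + 40 + 45 = 200.
Each contributed unit returns 2.800 to the group, so the social optimum is full contribution by everyone: group total = 2.800 × 200 = 560.00.
Efficiency loss = (2.800 − 1) × 200 = 360.00.

360.00 labor-hours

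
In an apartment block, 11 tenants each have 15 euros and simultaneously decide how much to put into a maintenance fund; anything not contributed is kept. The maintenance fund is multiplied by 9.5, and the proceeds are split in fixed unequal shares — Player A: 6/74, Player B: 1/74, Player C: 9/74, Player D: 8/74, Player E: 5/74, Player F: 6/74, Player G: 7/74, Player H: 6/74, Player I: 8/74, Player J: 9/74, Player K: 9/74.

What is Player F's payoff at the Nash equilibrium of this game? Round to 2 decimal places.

72.77 euros

Player j's private return per contributed unit is 9.5 × (j's share). Contributing is weakly dominant for j when that share is at least 1/9.5 = 0.1053, and contributing 0 is dominant otherwise.
Player C, Player D, Player I, Player J and Player K clear that bar, contributing 15 each; the remaining 6 contribute 0. Total contributed: 75.
Player F keeps 15 and receives 9.5 × 75 × 6/74 = 57.77 from the maintenance fund, for a payoff of 72.77.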